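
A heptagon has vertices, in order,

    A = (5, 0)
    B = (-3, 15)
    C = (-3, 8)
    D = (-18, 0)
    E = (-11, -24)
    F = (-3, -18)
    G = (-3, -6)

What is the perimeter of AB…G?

98

|AB| = √((-8)² + (15)²) = √289 = 17
|BC| = √((0)² + (-7)²) = √49 = 7
|CD| = √((-15)² + (-8)²) = √289 = 17
|DE| = √((7)² + (-24)²) = √625 = 25
|EF| = √((8)² + (6)²) = √100 = 10
|FG| = √((0)² + (12)²) = √144 = 12
|GA| = √((8)² + (6)²) = √100 = 10
Perimeter = 17 + 7 + 17 + 25 + 10 + 12 + 10 = 98.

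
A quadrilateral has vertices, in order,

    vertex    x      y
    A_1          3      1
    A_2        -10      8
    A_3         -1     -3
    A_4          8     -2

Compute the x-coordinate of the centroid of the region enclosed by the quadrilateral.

Apply the surveyor's formula. First the cross-terms c_i = x_i·y_{i+1} − x_{i+1}·y_i:
  34, 38, 26, 14  ⇒  2A = 112, A = 56.
Then Σ (x_i + x_{i+1})·c_i = -320, so x̄ = -320 / (6·56) = -20/21.

-20/21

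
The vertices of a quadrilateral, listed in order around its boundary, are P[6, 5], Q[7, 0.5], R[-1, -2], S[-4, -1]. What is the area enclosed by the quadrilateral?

33.25

P→Q: (6)(0.5) − (7)(5) = -32
Q→R: (7)(-2) − (-1)(0.5) = -13.5
R→S: (-1)(-1) − (-4)(-2) = -7
S→P: (-4)(5) − (6)(-1) = -14
Σ = -66.5
Area = |Σ|/2 = 33.25.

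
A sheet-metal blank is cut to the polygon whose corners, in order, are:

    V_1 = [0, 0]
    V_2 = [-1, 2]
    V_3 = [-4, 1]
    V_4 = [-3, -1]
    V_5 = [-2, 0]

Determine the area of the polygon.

6

Apply the shoelace formula: 2A = Σ (x_i·y_{i+1} − x_{i+1}·y_i), indices taken mod 5.
Cross-terms: 0, 7, 7, -2, 0  ⇒  Σ = 12
Area = |Σ|/2 = 6.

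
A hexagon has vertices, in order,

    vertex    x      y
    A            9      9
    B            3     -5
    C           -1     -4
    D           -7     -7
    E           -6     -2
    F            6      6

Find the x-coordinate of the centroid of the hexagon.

61/81

Apply the shoelace (surveyor's) formula. First the cross-terms c_i = x_i·y_{i+1} − x_{i+1}·y_i:
  -72, -17, -21, -28, -24, 0  ⇒  2A = -162, A = -81.
Then Σ (x_i + x_{i+1})·c_i = -366, so x̄ = -366 / (6·(-81)) = 61/81.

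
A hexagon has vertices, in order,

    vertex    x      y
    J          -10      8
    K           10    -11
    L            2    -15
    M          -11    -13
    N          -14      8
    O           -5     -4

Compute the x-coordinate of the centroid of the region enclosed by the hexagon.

-701/181

Apply the shoelace formula. First the cross-terms c_i = x_i·y_{i+1} − x_{i+1}·y_i:
  30, -128, -191, -270, 96, -80  ⇒  2A = -543, A = -271.5.
Then Σ (x_i + x_{i+1})·c_i = 6309, so x̄ = 6309 / (6·(-271.5)) = -701/181.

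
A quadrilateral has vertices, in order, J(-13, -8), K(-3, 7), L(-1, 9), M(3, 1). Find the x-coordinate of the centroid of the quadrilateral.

-329/87

Apply the shoelace formula. First the cross-terms c_i = x_i·y_{i+1} − x_{i+1}·y_i:
  -115, -20, -28, -11  ⇒  2A = -174, A = -87.
Then Σ (x_i + x_{i+1})·c_i = 1974, so x̄ = 1974 / (6·(-87)) = -329/87.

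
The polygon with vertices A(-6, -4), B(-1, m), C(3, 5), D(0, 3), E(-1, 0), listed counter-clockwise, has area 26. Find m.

-5

Write out the shoelace sum; only the two edges meeting at B involve m:
2·Area = [((-6)·m − (-1)·(-4)) + ((-1)·5 − 3·m)] + 16
       = -9·m + 7 = 52
⇒ m = -5.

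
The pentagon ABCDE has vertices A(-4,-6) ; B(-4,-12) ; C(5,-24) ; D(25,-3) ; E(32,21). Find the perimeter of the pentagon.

|AB| = √((0)² + (-6)²) = √36 = 6
|BC| = √((9)² + (-12)²) = √225 = 15
|CD| = √((20)² + (21)²) = √841 = 29
|DE| = √((7)² + (24)²) = √625 = 25
|EA| = √((-36)² + (-27)²) = √2025 = 45
Perimeter = 6 + 15 + 29 + 25 + 45 = 120.

120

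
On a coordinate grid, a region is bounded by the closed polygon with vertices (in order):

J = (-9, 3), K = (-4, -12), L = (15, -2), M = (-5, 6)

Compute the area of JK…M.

213.5

Σ = (120) + (188) + (80) + (39) = 427
Area = |Σ|/2 = 213.5.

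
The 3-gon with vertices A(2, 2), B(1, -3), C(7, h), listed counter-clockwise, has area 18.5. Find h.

The doubled signed area Σ (x_i y_{i+1} − x_{i+1} y_i) is linear in h.
With h=0 it equals 27; the coefficient of h is -1 (from the two edges through C).
So -1·h + 27 = 2·18.5 = 37 ⇒ h = -10.

-10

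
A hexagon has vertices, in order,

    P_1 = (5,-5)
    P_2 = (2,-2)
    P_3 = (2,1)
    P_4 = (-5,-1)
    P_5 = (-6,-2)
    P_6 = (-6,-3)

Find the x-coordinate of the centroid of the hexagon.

-73/96

Apply the surveyor's formula. First the cross-terms c_i = x_i·y_{i+1} − x_{i+1}·y_i:
  0, 6, 3, 4, 6, 45  ⇒  2A = 64, A = 32.
Then Σ (x_i + x_{i+1})·c_i = -146, so x̄ = -146 / (6·32) = -73/96.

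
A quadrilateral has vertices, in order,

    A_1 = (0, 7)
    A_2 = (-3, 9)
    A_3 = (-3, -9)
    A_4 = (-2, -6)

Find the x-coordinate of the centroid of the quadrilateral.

-359/183

Apply the shoelace (surveyor's) formula. First the cross-terms c_i = x_i·y_{i+1} − x_{i+1}·y_i:
  21, 54, 0, -14  ⇒  2A = 61, A = 30.5.
Then Σ (x_i + x_{i+1})·c_i = -359, so x̄ = -359 / (6·30.5) = -359/183.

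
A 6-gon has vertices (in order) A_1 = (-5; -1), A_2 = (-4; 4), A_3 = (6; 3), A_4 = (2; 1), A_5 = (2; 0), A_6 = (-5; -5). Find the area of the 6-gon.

Σ = (-24) + (-36) + (0) + (-2) + (-10) + (-20) = -92
Area = |Σ|/2 = 46.

46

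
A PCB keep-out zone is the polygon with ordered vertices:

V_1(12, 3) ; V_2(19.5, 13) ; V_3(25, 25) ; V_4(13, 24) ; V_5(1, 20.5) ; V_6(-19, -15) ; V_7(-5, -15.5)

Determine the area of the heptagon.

Σ = (97.5) + (162.5) + (275) + (242.5) + (374.5) + (219.5) + (171) = 1542.5
Area = |Σ|/2 = 771.25.

771.25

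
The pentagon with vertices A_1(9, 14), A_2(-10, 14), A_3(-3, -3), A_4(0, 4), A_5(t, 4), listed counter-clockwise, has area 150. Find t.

Write out the shoelace sum; only the two edges meeting at A_5 involve t:
2·Area = [(0·4 − t·4) + (t·14 − 9·4)] + 326
       = 10·t + 290 = 300
⇒ t = 1.

1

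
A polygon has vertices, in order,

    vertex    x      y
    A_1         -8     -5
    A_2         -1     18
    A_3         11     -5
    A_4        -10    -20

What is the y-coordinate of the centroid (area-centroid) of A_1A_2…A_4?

Apply the surveyor's formula. First the cross-terms c_i = x_i·y_{i+1} − x_{i+1}·y_i:
  -149, -193, -270, -110  ⇒  2A = -722, A = -361.
Then Σ (y_i + y_{i+1})·c_i = 5054, so ȳ = 5054 / (6·(-361)) = -7/3.

-7/3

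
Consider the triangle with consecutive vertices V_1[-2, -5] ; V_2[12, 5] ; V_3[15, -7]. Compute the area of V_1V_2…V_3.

Apply the shoelace formula: 2A = Σ (x_i·y_{i+1} − x_{i+1}·y_i), indices taken mod 3.
Σ = (50) + (-159) + (-89) = -198
Area = |Σ|/2 = 99.

99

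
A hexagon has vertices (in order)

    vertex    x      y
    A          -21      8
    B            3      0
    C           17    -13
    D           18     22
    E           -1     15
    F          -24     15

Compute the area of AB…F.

652.5

Apply the shoelace formula: 2A = Σ (x_i·y_{i+1} − x_{i+1}·y_i), indices taken mod 6.
Σ = (-24) + (-39) + (608) + (292) + (345) + (123) = 1305
Area = |Σ|/2 = 652.5.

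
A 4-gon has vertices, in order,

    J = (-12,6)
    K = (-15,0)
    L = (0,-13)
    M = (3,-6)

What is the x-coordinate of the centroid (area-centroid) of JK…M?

-88/15

Apply the shoelace (surveyor's) formula. First the cross-terms c_i = x_i·y_{i+1} − x_{i+1}·y_i:
  90, 195, 39, -54  ⇒  2A = 270, A = 135.
Then Σ (x_i + x_{i+1})·c_i = -4752, so x̄ = -4752 / (6·135) = -88/15.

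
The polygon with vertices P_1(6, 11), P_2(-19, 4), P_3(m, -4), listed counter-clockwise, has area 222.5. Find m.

The doubled signed area Σ (x_i y_{i+1} − x_{i+1} y_i) is linear in m.
With m=0 it equals 333; the coefficient of m is 7 (from the two edges through P_3).
So 7·m + 333 = 2·222.5 = 445 ⇒ m = 16.

16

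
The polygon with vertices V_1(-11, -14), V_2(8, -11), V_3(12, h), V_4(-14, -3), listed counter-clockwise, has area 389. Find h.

Write out the shoelace sum; only the two edges meeting at V_3 involve h:
2·Area = [(8·h − 12·(-11)) + (12·(-3) − (-14)·h)] + 396
       = 22·h + 492 = 778
⇒ h = 13.

13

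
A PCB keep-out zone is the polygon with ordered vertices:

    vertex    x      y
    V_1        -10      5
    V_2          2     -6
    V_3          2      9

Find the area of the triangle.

Apply the shoelace formula: 2A = Σ (x_i·y_{i+1} − x_{i+1}·y_i), indices taken mod 3.
Σ = (50) + (30) + (100) = 180
Area = |Σ|/2 = 90.

90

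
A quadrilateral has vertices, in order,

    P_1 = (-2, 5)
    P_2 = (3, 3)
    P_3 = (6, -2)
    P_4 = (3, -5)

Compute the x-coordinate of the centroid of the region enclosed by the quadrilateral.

Apply the shoelace (surveyor's) formula. First the cross-terms c_i = x_i·y_{i+1} − x_{i+1}·y_i:
  -21, -24, -24, 5  ⇒  2A = -64, A = -32.
Then Σ (x_i + x_{i+1})·c_i = -448, so x̄ = -448 / (6·(-32)) = 7/3.

7/3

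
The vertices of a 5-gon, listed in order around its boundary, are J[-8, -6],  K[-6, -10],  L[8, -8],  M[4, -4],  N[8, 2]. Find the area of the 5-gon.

90

Σ = (44) + (128) + (0) + (40) + (-32) = 180
Area = |Σ|/2 = 90.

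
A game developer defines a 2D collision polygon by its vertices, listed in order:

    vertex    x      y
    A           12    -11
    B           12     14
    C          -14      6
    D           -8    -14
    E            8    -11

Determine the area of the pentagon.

Apply the shoelace (surveyor's) formula: 2A = Σ (x_i·y_{i+1} − x_{i+1}·y_i), indices taken mod 5.
Σ = (300) + (268) + (244) + (200) + (44) = 1056
Area = |Σ|/2 = 528.

528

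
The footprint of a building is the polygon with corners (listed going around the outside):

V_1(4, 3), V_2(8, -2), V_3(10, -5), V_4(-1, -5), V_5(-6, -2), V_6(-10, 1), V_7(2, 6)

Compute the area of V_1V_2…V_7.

120.5

Σ = (-32) + (-20) + (-55) + (-28) + (-26) + (-62) + (-18) = -241
Area = |Σ|/2 = 120.5.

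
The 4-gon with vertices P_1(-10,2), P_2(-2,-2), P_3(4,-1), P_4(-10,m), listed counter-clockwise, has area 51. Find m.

7

The doubled signed area Σ (x_i y_{i+1} − x_{i+1} y_i) is linear in m.
With m=0 it equals 4; the coefficient of m is 14 (from the two edges through P_4).
So 14·m + 4 = 2·51 = 102 ⇒ m = 7.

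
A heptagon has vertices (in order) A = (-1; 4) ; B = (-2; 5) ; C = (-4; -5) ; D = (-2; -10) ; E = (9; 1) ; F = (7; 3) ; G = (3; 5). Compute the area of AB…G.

107

Apply the surveyor's formula: 2A = Σ (x_i·y_{i+1} − x_{i+1}·y_i), indices taken mod 7.
Σ = (3) + (30) + (30) + (88) + (20) + (26) + (17) = 214
Area = |Σ|/2 = 107.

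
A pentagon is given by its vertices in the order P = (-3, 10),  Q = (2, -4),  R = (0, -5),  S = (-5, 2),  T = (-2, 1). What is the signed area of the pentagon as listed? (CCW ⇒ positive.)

Apply the shoelace formula: 2A = Σ (x_i·y_{i+1} − x_{i+1}·y_i), indices taken mod 5.
P→Q: (-3)(-4) − (2)(10) = -8
Q→R: (2)(-5) − (0)(-4) = -10
R→S: (0)(2) − (-5)(-5) = -25
S→T: (-5)(1) − (-2)(2) = -1
T→P: (-2)(10) − (-3)(1) = -17
Σ = -61
Signed area = Σ/2 = -30.5 (negative ⇒ clockwise traversal).

-30.5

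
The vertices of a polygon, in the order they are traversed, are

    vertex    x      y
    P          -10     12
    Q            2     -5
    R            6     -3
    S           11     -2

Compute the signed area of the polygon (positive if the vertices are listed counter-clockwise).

Apply the shoelace formula: 2A = Σ (x_i·y_{i+1} − x_{i+1}·y_i), indices taken mod 4.
Σ = (26) + (24) + (21) + (112) = 183
Signed area = Σ/2 = 91.5 (positive ⇒ counter-clockwise traversal).

91.5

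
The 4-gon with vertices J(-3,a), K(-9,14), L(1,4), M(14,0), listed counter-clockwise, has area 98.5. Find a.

15

The doubled signed area Σ (x_i y_{i+1} − x_{i+1} y_i) is linear in a.
With a=0 it equals -148; the coefficient of a is 23 (from the two edges through J).
So 23·a + -148 = 2·98.5 = 197 ⇒ a = 15.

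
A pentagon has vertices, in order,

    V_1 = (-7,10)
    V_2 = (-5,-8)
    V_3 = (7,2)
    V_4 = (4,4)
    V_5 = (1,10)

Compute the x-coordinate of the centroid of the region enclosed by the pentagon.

Apply the surveyor's formula. First the cross-terms c_i = x_i·y_{i+1} − x_{i+1}·y_i:
  106, 46, 20, 36, 80  ⇒  2A = 288, A = 144.
Then Σ (x_i + x_{i+1})·c_i = -1260, so x̄ = -1260 / (6·144) = -35/24.

-35/24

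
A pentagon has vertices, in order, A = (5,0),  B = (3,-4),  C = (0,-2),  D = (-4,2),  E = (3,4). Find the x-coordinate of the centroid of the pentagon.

71/57

Apply the shoelace (surveyor's) formula. First the cross-terms c_i = x_i·y_{i+1} − x_{i+1}·y_i:
  -20, -6, -8, -22, -20  ⇒  2A = -76, A = -38.
Then Σ (x_i + x_{i+1})·c_i = -284, so x̄ = -284 / (6·(-38)) = 71/57.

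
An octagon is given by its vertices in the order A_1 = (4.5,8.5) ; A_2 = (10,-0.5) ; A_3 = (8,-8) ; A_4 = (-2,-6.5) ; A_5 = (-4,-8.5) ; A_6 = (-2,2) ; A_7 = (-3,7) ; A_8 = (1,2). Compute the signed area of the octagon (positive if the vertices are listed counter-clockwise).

Apply Gauss's area formula: 2A = Σ (x_i·y_{i+1} − x_{i+1}·y_i), indices taken mod 8.
Cross-terms: -87.25, -76, -68, -9, -25, -8, -13, -0.5  ⇒  Σ = -286.75
Signed area = Σ/2 = -143.375 (negative ⇒ clockwise traversal).

-143.375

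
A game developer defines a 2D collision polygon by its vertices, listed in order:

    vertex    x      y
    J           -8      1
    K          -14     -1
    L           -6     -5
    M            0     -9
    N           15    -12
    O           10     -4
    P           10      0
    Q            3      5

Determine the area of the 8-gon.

234

Σ = (22) + (64) + (54) + (135) + (60) + (40) + (50) + (43) = 468
Area = |Σ|/2 = 234.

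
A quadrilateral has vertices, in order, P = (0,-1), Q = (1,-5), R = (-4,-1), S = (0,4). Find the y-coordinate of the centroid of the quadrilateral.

Apply the shoelace (surveyor's) formula. First the cross-terms c_i = x_i·y_{i+1} − x_{i+1}·y_i:
  1, -21, -16, 0  ⇒  2A = -36, A = -18.
Then Σ (y_i + y_{i+1})·c_i = 72, so ȳ = 72 / (6·(-18)) = -2/3.

-2/3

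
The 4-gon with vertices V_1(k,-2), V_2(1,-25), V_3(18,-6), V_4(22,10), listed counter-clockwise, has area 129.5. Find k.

The doubled signed area Σ (x_i y_{i+1} − x_{i+1} y_i) is linear in k.
With k=0 it equals 714; the coefficient of k is -35 (from the two edges through V_1).
So -35·k + 714 = 2·129.5 = 259 ⇒ k = 13.

13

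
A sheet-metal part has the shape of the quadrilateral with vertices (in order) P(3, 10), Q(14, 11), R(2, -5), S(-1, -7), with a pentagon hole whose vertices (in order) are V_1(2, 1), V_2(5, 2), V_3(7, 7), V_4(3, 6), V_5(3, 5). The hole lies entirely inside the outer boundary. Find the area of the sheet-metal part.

Outer boundary:
Σ = (-107) + (-92) + (-19) + (11) = -207
Area = |Σ|/2 = 103.5.
Hole:
Σ = (-1) + (21) + (21) + (-3) + (-7) = 31
Area = |Σ|/2 = 15.5.
Net area = 103.5 − 15.5 = 88.

88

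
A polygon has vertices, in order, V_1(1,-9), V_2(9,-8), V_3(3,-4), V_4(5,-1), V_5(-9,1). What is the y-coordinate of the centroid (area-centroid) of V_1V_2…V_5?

-911/231

Apply the surveyor's formula. First the cross-terms c_i = x_i·y_{i+1} − x_{i+1}·y_i:
  73, -12, 17, -4, 80  ⇒  2A = 154, A = 77.
Then Σ (y_i + y_{i+1})·c_i = -1822, so ȳ = -1822 / (6·77) = -911/231.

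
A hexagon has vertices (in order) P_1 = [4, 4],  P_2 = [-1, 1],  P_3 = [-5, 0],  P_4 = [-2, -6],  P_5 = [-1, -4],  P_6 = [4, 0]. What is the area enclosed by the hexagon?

38.5

Apply the shoelace formula: 2A = Σ (x_i·y_{i+1} − x_{i+1}·y_i), indices taken mod 6.
P_1→P_2: (4)(1) − (-1)(4) = 8
P_2→P_3: (-1)(0) − (-5)(1) = 5
P_3→P_4: (-5)(-6) − (-2)(0) = 30
P_4→P_5: (-2)(-4) − (-1)(-6) = 2
P_5→P_6: (-1)(0) − (4)(-4) = 16
P_6→P_1: (4)(4) − (4)(0) = 16
Σ = 77
Area = |Σ|/2 = 38.5.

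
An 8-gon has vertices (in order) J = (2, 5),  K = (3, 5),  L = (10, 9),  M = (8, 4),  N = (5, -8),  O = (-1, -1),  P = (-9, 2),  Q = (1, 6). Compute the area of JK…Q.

115.5

Apply the shoelace formula: 2A = Σ (x_i·y_{i+1} − x_{i+1}·y_i), indices taken mod 8.
Σ = (-5) + (-23) + (-32) + (-84) + (-13) + (-11) + (-56) + (-7) = -231
Area = |Σ|/2 = 115.5.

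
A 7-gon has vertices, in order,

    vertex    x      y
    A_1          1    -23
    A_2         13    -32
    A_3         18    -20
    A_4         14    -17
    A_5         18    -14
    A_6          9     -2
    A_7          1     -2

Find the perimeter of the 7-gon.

82

|A_1A_2| = √((12)² + (-9)²) = √225 = 15
|A_2A_3| = √((5)² + (12)²) = √169 = 13
|A_3A_4| = √((-4)² + (3)²) = √25 = 5
|A_4A_5| = √((4)² + (3)²) = √25 = 5
|A_5A_6| = √((-9)² + (12)²) = √225 = 15
|A_6A_7| = √((-8)² + (0)²) = √64 = 8
|A_7A_1| = √((0)² + (-21)²) = √441 = 21
Perimeter = 15 + 13 + 5 + 5 + 15 + 8 + 21 = 82.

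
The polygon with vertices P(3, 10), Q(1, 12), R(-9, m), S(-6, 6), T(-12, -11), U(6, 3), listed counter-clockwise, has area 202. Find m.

15

The doubled signed area Σ (x_i y_{i+1} − x_{i+1} y_i) is linear in m.
With m=0 it equals 299; the coefficient of m is 7 (from the two edges through R).
So 7·m + 299 = 2·202 = 404 ⇒ m = 15.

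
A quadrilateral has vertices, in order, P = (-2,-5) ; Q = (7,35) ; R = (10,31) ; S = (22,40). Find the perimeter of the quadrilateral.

112

|PQ| = √((9)² + (40)²) = √1681 = 41
|QR| = √((3)² + (-4)²) = √25 = 5
|RS| = √((12)² + (9)²) = √225 = 15
|SP| = √((-24)² + (-45)²) = √2601 = 51
Perimeter = 41 + 5 + 15 + 51 = 112.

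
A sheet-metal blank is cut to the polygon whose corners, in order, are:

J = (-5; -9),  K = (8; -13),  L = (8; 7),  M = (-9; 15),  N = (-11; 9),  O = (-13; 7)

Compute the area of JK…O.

Apply the surveyor's formula: 2A = Σ (x_i·y_{i+1} − x_{i+1}·y_i), indices taken mod 6.
Cross-terms: 137, 160, 183, 84, 40, 152  ⇒  Σ = 756
Area = |Σ|/2 = 378.

378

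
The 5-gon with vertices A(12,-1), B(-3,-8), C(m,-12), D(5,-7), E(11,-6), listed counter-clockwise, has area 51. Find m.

-3

The doubled signed area Σ (x_i y_{i+1} − x_{i+1} y_i) is linear in m.
With m=0 it equals 105; the coefficient of m is 1 (from the two edges through C).
So 1·m + 105 = 2·51 = 102 ⇒ m = -3.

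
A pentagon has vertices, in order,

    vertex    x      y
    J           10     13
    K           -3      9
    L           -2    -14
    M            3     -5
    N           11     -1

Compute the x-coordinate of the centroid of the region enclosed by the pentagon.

766/223

Apply the shoelace (surveyor's) formula. First the cross-terms c_i = x_i·y_{i+1} − x_{i+1}·y_i:
  129, 60, 52, 52, 153  ⇒  2A = 446, A = 223.
Then Σ (x_i + x_{i+1})·c_i = 4596, so x̄ = 4596 / (6·223) = 766/223.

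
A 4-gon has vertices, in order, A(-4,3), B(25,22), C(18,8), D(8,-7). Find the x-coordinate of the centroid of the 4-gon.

Apply the shoelace formula. First the cross-terms c_i = x_i·y_{i+1} − x_{i+1}·y_i:
  -163, -196, -190, -4  ⇒  2A = -553, A = -276.5.
Then Σ (x_i + x_{i+1})·c_i = -16807, so x̄ = -16807 / (6·(-276.5)) = 2401/237.

2401/237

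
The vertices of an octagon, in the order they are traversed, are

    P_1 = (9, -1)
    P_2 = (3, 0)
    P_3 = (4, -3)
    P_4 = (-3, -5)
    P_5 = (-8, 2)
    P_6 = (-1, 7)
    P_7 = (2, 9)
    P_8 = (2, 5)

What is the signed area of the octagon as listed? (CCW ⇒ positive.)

-106.5

Apply Gauss's area formula: 2A = Σ (x_i·y_{i+1} − x_{i+1}·y_i), indices taken mod 8.
P_1→P_2: (9)(0) − (3)(-1) = 3
P_2→P_3: (3)(-3) − (4)(0) = -9
P_3→P_4: (4)(-5) − (-3)(-3) = -29
P_4→P_5: (-3)(2) − (-8)(-5) = -46
P_5→P_6: (-8)(7) − (-1)(2) = -54
P_6→P_7: (-1)(9) − (2)(7) = -23
P_7→P_8: (2)(5) − (2)(9) = -8
P_8→P_1: (2)(-1) − (9)(5) = -47
Σ = -213
Signed area = Σ/2 = -106.5 (negative ⇒ clockwise traversal).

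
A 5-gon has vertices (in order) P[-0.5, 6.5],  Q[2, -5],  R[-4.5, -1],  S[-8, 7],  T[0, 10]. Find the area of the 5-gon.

Apply the shoelace formula: 2A = Σ (x_i·y_{i+1} − x_{i+1}·y_i), indices taken mod 5.
Σ = (-10.5) + (-24.5) + (-39.5) + (-80) + (5) = -149.5
Area = |Σ|/2 = 74.75.

74.75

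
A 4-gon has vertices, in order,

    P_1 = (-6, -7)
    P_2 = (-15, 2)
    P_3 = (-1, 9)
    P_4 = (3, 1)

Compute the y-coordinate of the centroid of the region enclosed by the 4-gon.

Apply the shoelace (surveyor's) formula. First the cross-terms c_i = x_i·y_{i+1} − x_{i+1}·y_i:
  -117, -133, -28, -15  ⇒  2A = -293, A = -146.5.
Then Σ (y_i + y_{i+1})·c_i = -1068, so ȳ = -1068 / (6·(-146.5)) = 356/293.

356/293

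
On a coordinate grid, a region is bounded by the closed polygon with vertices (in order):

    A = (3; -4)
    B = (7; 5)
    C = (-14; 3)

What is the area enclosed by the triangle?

90.5

Apply the shoelace (surveyor's) formula: 2A = Σ (x_i·y_{i+1} − x_{i+1}·y_i), indices taken mod 3.
Σ = (43) + (91) + (47) = 181
Area = |Σ|/2 = 90.5.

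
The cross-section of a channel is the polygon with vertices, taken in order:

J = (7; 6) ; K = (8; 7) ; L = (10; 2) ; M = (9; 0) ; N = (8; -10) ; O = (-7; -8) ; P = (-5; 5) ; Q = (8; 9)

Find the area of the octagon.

235

Apply Gauss's area formula: 2A = Σ (x_i·y_{i+1} − x_{i+1}·y_i), indices taken mod 8.
Cross-terms: 1, -54, -18, -90, -134, -75, -85, -15  ⇒  Σ = -470
Area = |Σ|/2 = 235.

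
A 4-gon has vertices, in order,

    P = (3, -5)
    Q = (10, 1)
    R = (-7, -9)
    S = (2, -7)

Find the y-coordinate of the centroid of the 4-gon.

Apply the surveyor's formula. First the cross-terms c_i = x_i·y_{i+1} − x_{i+1}·y_i:
  53, -83, 67, 11  ⇒  2A = 48, A = 24.
Then Σ (y_i + y_{i+1})·c_i = -752, so ȳ = -752 / (6·24) = -47/9.

-47/9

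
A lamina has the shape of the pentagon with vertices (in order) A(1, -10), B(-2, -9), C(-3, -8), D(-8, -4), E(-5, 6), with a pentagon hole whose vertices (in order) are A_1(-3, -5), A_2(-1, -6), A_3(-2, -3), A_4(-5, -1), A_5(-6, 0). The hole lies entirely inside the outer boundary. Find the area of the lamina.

50.5

Outer boundary:
Apply the shoelace formula: 2A = Σ (x_i·y_{i+1} − x_{i+1}·y_i), indices taken mod 5.
Σ = (-29) + (-11) + (-52) + (-68) + (44) = -116
Area = |Σ|/2 = 58.
Hole:
Apply the shoelace formula: 2A = Σ (x_i·y_{i+1} − x_{i+1}·y_i), indices taken mod 5.
Cross-terms: 13, -9, -13, -6, 30  ⇒  Σ = 15
Area = |Σ|/2 = 7.5.
Net area = 58 − 7.5 = 50.5.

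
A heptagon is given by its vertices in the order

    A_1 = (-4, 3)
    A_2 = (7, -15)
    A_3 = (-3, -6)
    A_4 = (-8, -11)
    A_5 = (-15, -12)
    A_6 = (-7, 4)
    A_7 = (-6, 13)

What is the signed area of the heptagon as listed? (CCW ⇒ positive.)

-154.5

Cross-terms: 39, -87, -15, -69, -144, -67, 34  ⇒  Σ = -309
Signed area = Σ/2 = -154.5 (negative ⇒ clockwise traversal).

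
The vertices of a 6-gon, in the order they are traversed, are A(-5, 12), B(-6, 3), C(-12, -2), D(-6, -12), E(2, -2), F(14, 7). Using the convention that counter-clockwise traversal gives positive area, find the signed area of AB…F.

259

Apply the surveyor's formula: 2A = Σ (x_i·y_{i+1} − x_{i+1}·y_i), indices taken mod 6.
Σ = (57) + (48) + (132) + (36) + (42) + (203) = 518
Signed area = Σ/2 = 259 (positive ⇒ counter-clockwise traversal).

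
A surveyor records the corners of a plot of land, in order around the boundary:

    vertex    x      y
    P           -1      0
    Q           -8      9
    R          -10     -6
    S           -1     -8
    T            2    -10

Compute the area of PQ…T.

Cross-terms: -9, 138, 74, 26, -10  ⇒  Σ = 219
Area = |Σ|/2 = 109.5.

109.5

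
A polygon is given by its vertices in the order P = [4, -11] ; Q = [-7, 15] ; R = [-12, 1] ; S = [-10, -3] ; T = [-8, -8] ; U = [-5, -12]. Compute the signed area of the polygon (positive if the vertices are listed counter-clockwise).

208.5

Apply the shoelace (surveyor's) formula: 2A = Σ (x_i·y_{i+1} − x_{i+1}·y_i), indices taken mod 6.
Cross-terms: -17, 173, 46, 56, 56, 103  ⇒  Σ = 417
Signed area = Σ/2 = 208.5 (positive ⇒ counter-clockwise traversal).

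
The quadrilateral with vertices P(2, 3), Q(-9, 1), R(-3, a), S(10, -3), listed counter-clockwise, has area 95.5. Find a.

-6

The doubled signed area Σ (x_i y_{i+1} − x_{i+1} y_i) is linear in a.
With a=0 it equals 77; the coefficient of a is -19 (from the two edges through R).
So -19·a + 77 = 2·95.5 = 191 ⇒ a = -6.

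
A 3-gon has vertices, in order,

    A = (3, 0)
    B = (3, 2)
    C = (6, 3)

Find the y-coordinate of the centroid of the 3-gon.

Apply the shoelace (surveyor's) formula. First the cross-terms c_i = x_i·y_{i+1} − x_{i+1}·y_i:
  6, -3, -9  ⇒  2A = -6, A = -3.
Then Σ (y_i + y_{i+1})·c_i = -30, so ȳ = -30 / (6·(-3)) = 5/3.

5/3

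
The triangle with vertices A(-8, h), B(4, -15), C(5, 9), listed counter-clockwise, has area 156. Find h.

The doubled signed area Σ (x_i y_{i+1} − x_{i+1} y_i) is linear in h.
With h=0 it equals 303; the coefficient of h is 1 (from the two edges through A).
So 1·h + 303 = 2·156 = 312 ⇒ h = 9.

9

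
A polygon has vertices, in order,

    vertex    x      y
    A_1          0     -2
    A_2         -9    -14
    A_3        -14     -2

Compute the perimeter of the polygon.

42

|A_1A_2| = √((-9)² + (-12)²) = √225 = 15
|A_2A_3| = √((-5)² + (12)²) = √169 = 13
|A_3A_1| = √((14)² + (0)²) = √196 = 14
Perimeter = 15 + 13 + 14 = 42.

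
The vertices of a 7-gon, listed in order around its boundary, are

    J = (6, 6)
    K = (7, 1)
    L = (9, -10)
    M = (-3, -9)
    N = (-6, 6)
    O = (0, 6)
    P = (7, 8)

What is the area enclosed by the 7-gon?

Apply Gauss's area formula: 2A = Σ (x_i·y_{i+1} − x_{i+1}·y_i), indices taken mod 7.
J→K: (6)(1) − (7)(6) = -36
K→L: (7)(-10) − (9)(1) = -79
L→M: (9)(-9) − (-3)(-10) = -111
M→N: (-3)(6) − (-6)(-9) = -72
N→O: (-6)(6) − (0)(6) = -36
O→P: (0)(8) − (7)(6) = -42
P→J: (7)(6) − (6)(8) = -6
Σ = -382
Area = |Σ|/2 = 191.

191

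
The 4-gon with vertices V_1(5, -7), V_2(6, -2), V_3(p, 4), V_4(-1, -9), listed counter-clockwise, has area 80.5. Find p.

The doubled signed area Σ (x_i y_{i+1} − x_{i+1} y_i) is linear in p.
With p=0 it equals 112; the coefficient of p is -7 (from the two edges through V_3).
So -7·p + 112 = 2·80.5 = 161 ⇒ p = -7.

-7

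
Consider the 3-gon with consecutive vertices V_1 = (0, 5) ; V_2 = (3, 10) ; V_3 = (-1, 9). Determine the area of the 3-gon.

8.5

Σ = (-15) + (37) + (-5) = 17
Area = |Σ|/2 = 8.5.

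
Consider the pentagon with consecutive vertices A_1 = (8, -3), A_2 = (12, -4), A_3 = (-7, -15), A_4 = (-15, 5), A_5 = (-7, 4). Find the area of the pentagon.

250

Apply the shoelace formula: 2A = Σ (x_i·y_{i+1} − x_{i+1}·y_i), indices taken mod 5.
Σ = (4) + (-208) + (-260) + (-25) + (-11) = -500
Area = |Σ|/2 = 250.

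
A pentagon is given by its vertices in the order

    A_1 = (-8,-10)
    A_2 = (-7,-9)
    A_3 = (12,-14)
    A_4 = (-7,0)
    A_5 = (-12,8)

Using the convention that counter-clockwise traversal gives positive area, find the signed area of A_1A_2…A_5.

Apply the shoelace (surveyor's) formula: 2A = Σ (x_i·y_{i+1} − x_{i+1}·y_i), indices taken mod 5.
A_1→A_2: (-8)(-9) − (-7)(-10) = 2
A_2→A_3: (-7)(-14) − (12)(-9) = 206
A_3→A_4: (12)(0) − (-7)(-14) = -98
A_4→A_5: (-7)(8) − (-12)(0) = -56
A_5→A_1: (-12)(-10) − (-8)(8) = 184
Σ = 238
Signed area = Σ/2 = 119 (positive ⇒ counter-clockwise traversal).

119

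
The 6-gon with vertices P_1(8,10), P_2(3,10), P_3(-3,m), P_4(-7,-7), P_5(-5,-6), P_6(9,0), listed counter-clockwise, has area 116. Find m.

-2

The doubled signed area Σ (x_i y_{i+1} − x_{i+1} y_i) is linear in m.
With m=0 it equals 252; the coefficient of m is 10 (from the two edges through P_3).
So 10·m + 252 = 2·116 = 232 ⇒ m = -2.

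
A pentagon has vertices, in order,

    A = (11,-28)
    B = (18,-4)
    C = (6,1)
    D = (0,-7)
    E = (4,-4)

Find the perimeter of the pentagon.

78

|AB| = √((7)² + (24)²) = √625 = 25
|BC| = √((-12)² + (5)²) = √169 = 13
|CD| = √((-6)² + (-8)²) = √100 = 10
|DE| = √((4)² + (3)²) = √25 = 5
|EA| = √((7)² + (-24)²) = √625 = 25
Perimeter = 25 + 13 + 10 + 5 + 25 = 78.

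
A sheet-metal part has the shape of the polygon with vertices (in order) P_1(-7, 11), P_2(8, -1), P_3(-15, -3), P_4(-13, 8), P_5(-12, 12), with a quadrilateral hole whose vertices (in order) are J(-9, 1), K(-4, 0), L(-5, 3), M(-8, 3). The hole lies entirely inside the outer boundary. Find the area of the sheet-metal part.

183.5

Outer boundary:
Cross-terms: -81, -39, -159, -60, -48  ⇒  Σ = -387
Area = |Σ|/2 = 193.5.
Hole:
J→K: (-9)(0) − (-4)(1) = 4
K→L: (-4)(3) − (-5)(0) = -12
L→M: (-5)(3) − (-8)(3) = 9
M→J: (-8)(1) − (-9)(3) = 19
Σ = 20
Area = |Σ|/2 = 10.
Net area = 193.5 − 10 = 183.5.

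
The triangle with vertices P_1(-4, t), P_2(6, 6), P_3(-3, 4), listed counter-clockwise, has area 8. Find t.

2

The doubled signed area Σ (x_i y_{i+1} − x_{i+1} y_i) is linear in t.
With t=0 it equals 34; the coefficient of t is -9 (from the two edges through P_1).
So -9·t + 34 = 2·8 = 16 ⇒ t = 2.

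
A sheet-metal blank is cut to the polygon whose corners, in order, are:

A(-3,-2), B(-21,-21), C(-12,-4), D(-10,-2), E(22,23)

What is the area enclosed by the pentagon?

162

Apply the shoelace formula: 2A = Σ (x_i·y_{i+1} − x_{i+1}·y_i), indices taken mod 5.
Σ = (21) + (-168) + (-16) + (-186) + (25) = -324
Area = |Σ|/2 = 162.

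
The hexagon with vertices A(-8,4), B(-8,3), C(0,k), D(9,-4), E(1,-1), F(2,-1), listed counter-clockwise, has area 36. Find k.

-4

Write out the shoelace sum; only the two edges meeting at C involve k:
2·Area = [((-8)·k − 0·3) + (0·(-4) − 9·k)] + 4
       = -17·k + 4 = 72
⇒ k = -4.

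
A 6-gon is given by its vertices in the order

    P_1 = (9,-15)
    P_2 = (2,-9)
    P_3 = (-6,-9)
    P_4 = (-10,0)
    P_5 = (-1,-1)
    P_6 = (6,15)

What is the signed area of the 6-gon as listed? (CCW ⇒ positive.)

-218.5

P_1→P_2: (9)(-9) − (2)(-15) = -51
P_2→P_3: (2)(-9) − (-6)(-9) = -72
P_3→P_4: (-6)(0) − (-10)(-9) = -90
P_4→P_5: (-10)(-1) − (-1)(0) = 10
P_5→P_6: (-1)(15) − (6)(-1) = -9
P_6→P_1: (6)(-15) − (9)(15) = -225
Σ = -437
Signed area = Σ/2 = -218.5 (negative ⇒ clockwise traversal).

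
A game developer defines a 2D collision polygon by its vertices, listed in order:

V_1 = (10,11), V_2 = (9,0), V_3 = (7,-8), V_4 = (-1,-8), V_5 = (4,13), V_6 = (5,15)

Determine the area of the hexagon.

Apply the shoelace (surveyor's) formula: 2A = Σ (x_i·y_{i+1} − x_{i+1}·y_i), indices taken mod 6.
Cross-terms: -99, -72, -64, 19, -5, -95  ⇒  Σ = -316
Area = |Σ|/2 = 158.

158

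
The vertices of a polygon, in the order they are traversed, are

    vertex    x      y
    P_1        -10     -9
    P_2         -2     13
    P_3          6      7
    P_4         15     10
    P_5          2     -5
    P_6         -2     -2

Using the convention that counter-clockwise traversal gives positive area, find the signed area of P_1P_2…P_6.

Σ = (-148) + (-92) + (-45) + (-95) + (-14) + (-2) = -396
Signed area = Σ/2 = -198 (negative ⇒ clockwise traversal).

-198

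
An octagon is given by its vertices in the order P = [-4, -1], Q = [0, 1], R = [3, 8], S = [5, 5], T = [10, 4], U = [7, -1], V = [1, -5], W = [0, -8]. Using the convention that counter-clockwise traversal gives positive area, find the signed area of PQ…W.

Apply the surveyor's formula: 2A = Σ (x_i·y_{i+1} − x_{i+1}·y_i), indices taken mod 8.
Cross-terms: -4, -3, -25, -30, -38, -34, -8, -32  ⇒  Σ = -174
Signed area = Σ/2 = -87 (negative ⇒ clockwise traversal).

-87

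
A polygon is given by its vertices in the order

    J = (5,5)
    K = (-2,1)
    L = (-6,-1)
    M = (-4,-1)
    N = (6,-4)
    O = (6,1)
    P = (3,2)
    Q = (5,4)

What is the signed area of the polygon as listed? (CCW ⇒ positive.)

Cross-terms: 15, 8, 2, 22, 30, 9, 2, 5  ⇒  Σ = 93
Signed area = Σ/2 = 46.5 (positive ⇒ counter-clockwise traversal).

46.5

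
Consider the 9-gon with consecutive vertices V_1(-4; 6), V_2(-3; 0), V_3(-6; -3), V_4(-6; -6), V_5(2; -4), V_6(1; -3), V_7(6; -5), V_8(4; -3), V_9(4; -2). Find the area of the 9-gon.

57

V_1→V_2: (-4)(0) − (-3)(6) = 18
V_2→V_3: (-3)(-3) − (-6)(0) = 9
V_3→V_4: (-6)(-6) − (-6)(-3) = 18
V_4→V_5: (-6)(-4) − (2)(-6) = 36
V_5→V_6: (2)(-3) − (1)(-4) = -2
V_6→V_7: (1)(-5) − (6)(-3) = 13
V_7→V_8: (6)(-3) − (4)(-5) = 2
V_8→V_9: (4)(-2) − (4)(-3) = 4
V_9→V_1: (4)(6) − (-4)(-2) = 16
Σ = 114
Area = |Σ|/2 = 57.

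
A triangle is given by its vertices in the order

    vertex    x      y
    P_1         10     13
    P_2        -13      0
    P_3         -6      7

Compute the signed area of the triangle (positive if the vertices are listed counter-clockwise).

Cross-terms: 169, -91, -148  ⇒  Σ = -70
Signed area = Σ/2 = -35 (negative ⇒ clockwise traversal).

-35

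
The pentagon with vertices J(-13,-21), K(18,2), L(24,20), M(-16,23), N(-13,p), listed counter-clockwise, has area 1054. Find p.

Write out the shoelace sum; only the two edges meeting at N involve p:
2·Area = [((-16)·p − (-13)·23) + ((-13)·(-21) − (-13)·p)] + 1536
       = -3·p + 2108 = 2108
⇒ p = 0.

0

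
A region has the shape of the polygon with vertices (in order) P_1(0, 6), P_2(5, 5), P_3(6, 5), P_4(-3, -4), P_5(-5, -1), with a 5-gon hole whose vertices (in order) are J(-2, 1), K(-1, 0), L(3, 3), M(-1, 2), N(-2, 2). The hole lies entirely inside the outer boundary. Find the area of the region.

Outer boundary:
Σ = (-30) + (-5) + (-9) + (-17) + (-30) = -91
Area = |Σ|/2 = 45.5.
Hole:
J→K: (-2)(0) − (-1)(1) = 1
K→L: (-1)(3) − (3)(0) = -3
L→M: (3)(2) − (-1)(3) = 9
M→N: (-1)(2) − (-2)(2) = 2
N→J: (-2)(1) − (-2)(2) = 2
Σ = 11
Area = |Σ|/2 = 5.5.
Net area = 45.5 − 5.5 = 40.

40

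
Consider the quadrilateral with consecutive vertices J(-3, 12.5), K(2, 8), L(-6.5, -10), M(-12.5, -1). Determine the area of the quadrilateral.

147.375

Σ = (-49) + (32) + (-118.5) + (-159.25) = -294.75
Area = |Σ|/2 = 147.375.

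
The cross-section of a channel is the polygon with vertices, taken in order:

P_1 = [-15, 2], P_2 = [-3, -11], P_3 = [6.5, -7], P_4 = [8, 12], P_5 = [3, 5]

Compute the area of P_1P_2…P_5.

Apply the surveyor's formula: 2A = Σ (x_i·y_{i+1} − x_{i+1}·y_i), indices taken mod 5.
Cross-terms: 171, 92.5, 134, 4, 81  ⇒  Σ = 482.5
Area = |Σ|/2 = 241.25.

241.25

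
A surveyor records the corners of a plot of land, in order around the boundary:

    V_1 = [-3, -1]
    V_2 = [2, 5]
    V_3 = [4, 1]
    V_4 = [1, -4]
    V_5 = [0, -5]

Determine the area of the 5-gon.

34

Cross-terms: -13, -18, -17, -5, -15  ⇒  Σ = -68
Area = |Σ|/2 = 34.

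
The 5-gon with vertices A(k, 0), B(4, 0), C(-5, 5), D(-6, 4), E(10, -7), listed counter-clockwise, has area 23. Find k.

2

The doubled signed area Σ (x_i y_{i+1} − x_{i+1} y_i) is linear in k.
With k=0 it equals 32; the coefficient of k is 7 (from the two edges through A).
So 7·k + 32 = 2·23 = 46 ⇒ k = 2.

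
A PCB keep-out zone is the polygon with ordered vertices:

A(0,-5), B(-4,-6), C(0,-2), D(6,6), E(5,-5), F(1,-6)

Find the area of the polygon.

Apply Gauss's area formula: 2A = Σ (x_i·y_{i+1} − x_{i+1}·y_i), indices taken mod 6.
Cross-terms: -20, 8, 12, -60, -25, -5  ⇒  Σ = -90
Area = |Σ|/2 = 45.

45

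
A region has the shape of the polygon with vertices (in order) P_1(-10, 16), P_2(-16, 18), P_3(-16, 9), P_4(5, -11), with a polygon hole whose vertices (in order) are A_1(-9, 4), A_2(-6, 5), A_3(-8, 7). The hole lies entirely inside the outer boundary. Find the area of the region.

156.5

Outer boundary:
Apply the shoelace formula: 2A = Σ (x_i·y_{i+1} − x_{i+1}·y_i), indices taken mod 4.
Σ = (76) + (144) + (131) + (-30) = 321
Area = |Σ|/2 = 160.5.
Hole:
Apply the shoelace formula: 2A = Σ (x_i·y_{i+1} − x_{i+1}·y_i), indices taken mod 3.
Σ = (-21) + (-2) + (31) = 8
Area = |Σ|/2 = 4.
Net area = 160.5 − 4 = 156.5.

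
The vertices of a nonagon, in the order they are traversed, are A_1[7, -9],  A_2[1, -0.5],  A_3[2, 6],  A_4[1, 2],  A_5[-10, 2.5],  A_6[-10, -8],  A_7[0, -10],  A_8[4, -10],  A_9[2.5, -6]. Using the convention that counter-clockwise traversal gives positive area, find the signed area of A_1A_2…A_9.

Apply Gauss's area formula: 2A = Σ (x_i·y_{i+1} − x_{i+1}·y_i), indices taken mod 9.
Σ = (5.5) + (7) + (-2) + (22.5) + (105) + (100) + (40) + (1) + (19.5) = 298.5
Signed area = Σ/2 = 149.25 (positive ⇒ counter-clockwise traversal).

149.25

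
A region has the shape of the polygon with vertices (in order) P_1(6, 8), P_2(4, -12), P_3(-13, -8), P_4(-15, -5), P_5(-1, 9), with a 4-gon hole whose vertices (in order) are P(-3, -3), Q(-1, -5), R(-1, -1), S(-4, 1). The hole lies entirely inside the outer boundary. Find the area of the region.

Outer boundary:
Σ = (-104) + (-188) + (-55) + (-140) + (-62) = -549
Area = |Σ|/2 = 274.5.
Hole:
Apply the shoelace formula: 2A = Σ (x_i·y_{i+1} − x_{i+1}·y_i), indices taken mod 4.
P→Q: (-3)(-5) − (-1)(-3) = 12
Q→R: (-1)(-1) − (-1)(-5) = -4
R→S: (-1)(1) − (-4)(-1) = -5
S→P: (-4)(-3) − (-3)(1) = 15
Σ = 18
Area = |Σ|/2 = 9.
Net area = 274.5 − 9 = 265.5.

265.5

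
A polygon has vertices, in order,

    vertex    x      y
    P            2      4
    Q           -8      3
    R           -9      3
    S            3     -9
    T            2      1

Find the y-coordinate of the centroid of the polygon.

Apply the shoelace formula. First the cross-terms c_i = x_i·y_{i+1} − x_{i+1}·y_i:
  38, 3, 72, 21, 6  ⇒  2A = 140, A = 70.
Then Σ (y_i + y_{i+1})·c_i = -286, so ȳ = -286 / (6·70) = -143/210.

-143/210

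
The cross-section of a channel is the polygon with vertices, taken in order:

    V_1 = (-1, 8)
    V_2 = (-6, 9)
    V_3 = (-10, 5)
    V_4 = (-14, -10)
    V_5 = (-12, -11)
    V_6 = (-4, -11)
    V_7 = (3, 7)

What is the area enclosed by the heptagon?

213.5

Apply the shoelace (surveyor's) formula: 2A = Σ (x_i·y_{i+1} − x_{i+1}·y_i), indices taken mod 7.
Σ = (39) + (60) + (170) + (34) + (88) + (5) + (31) = 427
Area = |Σ|/2 = 213.5.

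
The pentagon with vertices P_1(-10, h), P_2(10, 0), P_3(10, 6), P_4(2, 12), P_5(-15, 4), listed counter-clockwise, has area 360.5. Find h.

-13

The doubled signed area Σ (x_i y_{i+1} − x_{i+1} y_i) is linear in h.
With h=0 it equals 396; the coefficient of h is -25 (from the two edges through P_1).
So -25·h + 396 = 2·360.5 = 721 ⇒ h = -13.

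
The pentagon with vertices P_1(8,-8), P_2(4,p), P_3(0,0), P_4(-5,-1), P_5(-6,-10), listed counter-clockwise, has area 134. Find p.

The doubled signed area Σ (x_i y_{i+1} − x_{i+1} y_i) is linear in p.
With p=0 it equals 204; the coefficient of p is 8 (from the two edges through P_2).
So 8·p + 204 = 2·134 = 268 ⇒ p = 8.

8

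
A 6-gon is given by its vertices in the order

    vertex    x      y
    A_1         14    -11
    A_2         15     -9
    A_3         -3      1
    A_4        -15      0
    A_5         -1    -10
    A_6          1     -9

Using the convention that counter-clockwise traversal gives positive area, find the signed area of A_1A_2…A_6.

163

Σ = (39) + (-12) + (15) + (150) + (19) + (115) = 326
Signed area = Σ/2 = 163 (positive ⇒ counter-clockwise traversal).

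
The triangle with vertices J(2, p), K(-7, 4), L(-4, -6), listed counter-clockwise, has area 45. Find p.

Write out the shoelace sum; only the two edges meeting at J involve p:
2·Area = [((-4)·p − 2·(-6)) + (2·4 − (-7)·p)] + 58
       = 3·p + 78 = 90
⇒ p = 4.

4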